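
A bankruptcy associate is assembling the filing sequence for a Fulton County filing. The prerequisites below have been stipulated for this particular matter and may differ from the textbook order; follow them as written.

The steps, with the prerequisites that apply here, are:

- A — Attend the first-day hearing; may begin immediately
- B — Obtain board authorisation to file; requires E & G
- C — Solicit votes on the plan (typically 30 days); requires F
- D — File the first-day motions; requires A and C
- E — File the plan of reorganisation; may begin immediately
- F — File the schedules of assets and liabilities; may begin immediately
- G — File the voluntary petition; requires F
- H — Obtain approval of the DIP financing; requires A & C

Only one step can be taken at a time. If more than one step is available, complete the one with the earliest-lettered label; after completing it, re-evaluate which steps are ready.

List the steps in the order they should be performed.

A E F C D G B H

A, E and F have no prerequisites; A has the earlier label, so A is first.
E and F are both available; E has the earlier label → E.
That leaves F as the only ready step → F.
Ready: C and G. C has the earlier label → C.
D and H now also ready, so the ready set is {D, G, H}; D has the earlier label → D.
Now G and H have their prerequisites met. G has the earlier label, so G next.
B now also ready, so the ready set is {B, H}; B has the earlier label → B.
H needed A and C, now all done → H.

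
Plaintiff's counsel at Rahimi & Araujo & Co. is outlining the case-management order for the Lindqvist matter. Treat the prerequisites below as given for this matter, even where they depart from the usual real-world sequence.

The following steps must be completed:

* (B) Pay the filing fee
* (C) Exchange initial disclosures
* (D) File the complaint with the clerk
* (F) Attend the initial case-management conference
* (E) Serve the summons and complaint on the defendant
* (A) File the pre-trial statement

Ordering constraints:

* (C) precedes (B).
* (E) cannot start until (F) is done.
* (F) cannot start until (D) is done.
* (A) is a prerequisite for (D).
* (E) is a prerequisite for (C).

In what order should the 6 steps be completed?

(A) → (D) → (F) → (E) → (C) → (B)

Only (A) has no prerequisites, so it is first.
(D) needed (A), now all done → (D).
(F) needed (D), now all done → (F).
That leaves (E) as the only ready step → (E).
That leaves (C) as the only ready step → (C).
(B) needed (C), now all done → (B).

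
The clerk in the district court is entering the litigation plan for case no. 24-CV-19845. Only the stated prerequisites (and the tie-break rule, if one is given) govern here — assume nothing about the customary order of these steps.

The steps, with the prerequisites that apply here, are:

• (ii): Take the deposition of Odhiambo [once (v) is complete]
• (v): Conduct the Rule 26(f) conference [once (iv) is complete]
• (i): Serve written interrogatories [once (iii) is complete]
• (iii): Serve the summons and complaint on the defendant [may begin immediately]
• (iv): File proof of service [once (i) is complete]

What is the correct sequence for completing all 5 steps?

Only (iii) has no prerequisites, so it is first.
Next only (i) has its prerequisites met → (i).
(iv) is the only step now ready → (iv).
That leaves (v) as the only ready step → (v).
(ii) needed (v), now all done → (ii).

(iii), (i), (iv), (v), (ii)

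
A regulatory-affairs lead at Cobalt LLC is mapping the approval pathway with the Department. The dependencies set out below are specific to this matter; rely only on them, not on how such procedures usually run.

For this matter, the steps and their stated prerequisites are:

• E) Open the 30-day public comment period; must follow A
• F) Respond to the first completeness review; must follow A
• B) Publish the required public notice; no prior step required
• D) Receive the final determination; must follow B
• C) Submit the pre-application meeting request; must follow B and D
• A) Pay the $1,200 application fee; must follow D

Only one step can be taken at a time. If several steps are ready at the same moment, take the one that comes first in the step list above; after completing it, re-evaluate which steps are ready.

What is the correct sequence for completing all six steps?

Only B has no prerequisites, so it is first.
Next only D has its prerequisites met → D.
Ready: C and A. C is listed earlier → C.
A is the only step now ready → A.
Ready: E and F. E is listed earlier → E.
F needed A, now all done → F.

B → D → C → A → E → F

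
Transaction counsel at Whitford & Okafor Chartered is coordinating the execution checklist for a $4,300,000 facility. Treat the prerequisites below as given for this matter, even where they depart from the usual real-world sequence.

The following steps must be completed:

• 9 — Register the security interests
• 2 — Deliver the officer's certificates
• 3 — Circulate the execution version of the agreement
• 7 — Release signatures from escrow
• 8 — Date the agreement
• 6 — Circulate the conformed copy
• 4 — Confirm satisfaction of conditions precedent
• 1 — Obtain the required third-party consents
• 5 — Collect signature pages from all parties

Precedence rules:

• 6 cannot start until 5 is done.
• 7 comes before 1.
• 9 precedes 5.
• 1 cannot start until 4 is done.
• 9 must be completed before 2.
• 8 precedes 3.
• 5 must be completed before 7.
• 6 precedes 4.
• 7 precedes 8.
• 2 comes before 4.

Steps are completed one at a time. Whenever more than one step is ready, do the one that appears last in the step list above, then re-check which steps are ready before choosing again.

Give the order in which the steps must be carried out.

9 has no prerequisites → 9 first.
Now 5 and 2 have their prerequisites met. 5 is listed later, so 5 next.
6, 7 and 2 are all available; 6 is listed later → 6.
Ready: 7 and 2. 7 is listed later → 7.
8 now also ready, so the ready set is {8, 2}; 8 is listed later → 8.
3 now also ready, so the ready set is {3, 2}; 3 is listed later → 3.
2 needed 9, now all done → 2.
4 is the only step now ready → 4.
1 needed 4 and 7, now all done → 1.

9 5 6 7 8 3 2 4 1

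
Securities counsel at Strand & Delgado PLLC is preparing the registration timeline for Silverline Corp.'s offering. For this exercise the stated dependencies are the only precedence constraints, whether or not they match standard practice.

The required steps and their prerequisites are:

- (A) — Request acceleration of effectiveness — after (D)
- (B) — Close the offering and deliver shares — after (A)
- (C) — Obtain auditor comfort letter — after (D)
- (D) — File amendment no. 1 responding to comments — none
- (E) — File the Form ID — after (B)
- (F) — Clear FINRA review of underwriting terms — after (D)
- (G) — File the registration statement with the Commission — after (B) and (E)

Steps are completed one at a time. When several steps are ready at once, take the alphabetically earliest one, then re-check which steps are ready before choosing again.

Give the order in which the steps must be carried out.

Only (D) has no prerequisites, so it is first.
(A), (C) and (F) are all available; (A) has the earlier label → (A).
(B) now also ready, so the ready set is {(B), (C), (F)}; (B) has the earlier label → (B).
(E) now also ready, so the ready set is {(C), (E), (F)}; (C) has the earlier label → (C).
(E) and (F) are both available; (E) has the earlier label → (E).
(G) now also ready, so the ready set is {(F), (G)}; (F) has the earlier label → (F).
(G) is the only step now ready → (G).

(D), (A), (B), (C), (E), (F), (G)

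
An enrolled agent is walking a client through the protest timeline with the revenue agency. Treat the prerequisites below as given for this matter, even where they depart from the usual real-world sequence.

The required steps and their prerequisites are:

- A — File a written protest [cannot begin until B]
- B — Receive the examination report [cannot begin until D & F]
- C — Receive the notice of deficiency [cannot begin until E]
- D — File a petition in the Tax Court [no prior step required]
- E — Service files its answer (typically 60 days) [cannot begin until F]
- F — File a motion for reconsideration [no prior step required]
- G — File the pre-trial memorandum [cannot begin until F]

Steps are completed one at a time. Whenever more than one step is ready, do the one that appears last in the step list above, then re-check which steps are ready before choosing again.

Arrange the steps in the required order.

F and D have no prerequisites; F is listed later, so F is first.
Ready: G, E and D. G is listed later → G.
Ready: E and D. E is listed later → E.
Ready: D and C. D is listed later → D.
B now also ready, so the ready set is {C, B}; C is listed later → C.
Next only B has its prerequisites met → B.
A needed B, now all done → A.

F, G, E, D, C, B, A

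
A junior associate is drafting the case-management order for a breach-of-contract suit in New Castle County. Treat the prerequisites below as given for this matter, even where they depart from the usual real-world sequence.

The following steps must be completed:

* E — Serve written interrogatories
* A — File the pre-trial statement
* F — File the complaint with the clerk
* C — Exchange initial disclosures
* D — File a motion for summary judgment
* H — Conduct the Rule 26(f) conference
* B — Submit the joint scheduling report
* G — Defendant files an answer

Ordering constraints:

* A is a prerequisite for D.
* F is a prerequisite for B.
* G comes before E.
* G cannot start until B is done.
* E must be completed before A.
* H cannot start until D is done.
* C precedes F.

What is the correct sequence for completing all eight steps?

C, F, B, G, E, A, D, H

Only C has no prerequisites, so it is first.
F needed C, now all done → F.
Next only B has its prerequisites met → B.
That leaves G as the only ready step → G.
Next only E has its prerequisites met → E.
Next only A has its prerequisites met → A.
Next only D has its prerequisites met → D.
Next only H has its prerequisites met → H.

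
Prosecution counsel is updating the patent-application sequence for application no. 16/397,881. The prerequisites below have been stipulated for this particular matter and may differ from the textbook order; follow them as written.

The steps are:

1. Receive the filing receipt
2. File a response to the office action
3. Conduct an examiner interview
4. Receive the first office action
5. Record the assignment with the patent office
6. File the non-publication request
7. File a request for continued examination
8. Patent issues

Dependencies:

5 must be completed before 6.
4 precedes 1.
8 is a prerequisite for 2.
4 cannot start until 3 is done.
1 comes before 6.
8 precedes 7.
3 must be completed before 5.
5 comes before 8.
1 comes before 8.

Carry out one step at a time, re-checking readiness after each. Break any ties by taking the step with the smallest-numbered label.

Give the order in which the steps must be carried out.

3 has no prerequisites → 3 first.
Now 4 and 5 have their prerequisites met. 4 has the earlier label, so 4 next.
Now 1 and 5 have their prerequisites met. 1 has the earlier label, so 1 next.
Next only 5 has its prerequisites met → 5.
Ready: 6 and 8. 6 has the earlier label → 6.
Next only 8 has its prerequisites met → 8.
Ready: 2 and 7. 2 has the earlier label → 2.
Next only 7 has its prerequisites met → 7.

3 → 4 → 1 → 5 → 6 → 8 → 2 → 7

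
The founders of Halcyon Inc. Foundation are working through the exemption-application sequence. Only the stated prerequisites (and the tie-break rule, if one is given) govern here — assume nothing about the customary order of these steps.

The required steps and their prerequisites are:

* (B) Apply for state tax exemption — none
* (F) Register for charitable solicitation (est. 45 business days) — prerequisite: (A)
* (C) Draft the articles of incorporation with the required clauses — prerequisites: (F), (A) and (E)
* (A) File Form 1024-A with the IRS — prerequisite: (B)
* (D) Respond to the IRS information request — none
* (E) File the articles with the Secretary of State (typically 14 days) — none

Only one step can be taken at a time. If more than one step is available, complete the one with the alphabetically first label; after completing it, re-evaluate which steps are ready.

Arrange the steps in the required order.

(B) → (A) → (D) → (E) → (F) → (C)

(B), (D) and (E) have no prerequisites; (B) has the earlier label, so (B) is first.
(A) now also ready, so the ready set is {(A), (D), (E)}; (A) has the earlier label → (A).
(F) now also ready, so the ready set is {(D), (E), (F)}; (D) has the earlier label → (D).
(E) and (F) are both available; (E) has the earlier label → (E).
(F) needed (A), now all done → (F).
(C) needed (A), (E) and (F), now all done → (C).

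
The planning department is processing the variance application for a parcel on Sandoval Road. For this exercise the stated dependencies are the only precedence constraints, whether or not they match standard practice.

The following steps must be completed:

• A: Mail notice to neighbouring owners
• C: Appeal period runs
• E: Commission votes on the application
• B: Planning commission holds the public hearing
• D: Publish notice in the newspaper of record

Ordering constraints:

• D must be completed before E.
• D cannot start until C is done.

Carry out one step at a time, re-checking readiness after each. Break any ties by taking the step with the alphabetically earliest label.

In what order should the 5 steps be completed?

A, B and C have no prerequisites; A has the earlier label, so A is first.
B and C are both available; B has the earlier label → B.
C is the only step now ready → C.
D needed C, now all done → D.
E needed D, now all done → E.

A → B → C → D → E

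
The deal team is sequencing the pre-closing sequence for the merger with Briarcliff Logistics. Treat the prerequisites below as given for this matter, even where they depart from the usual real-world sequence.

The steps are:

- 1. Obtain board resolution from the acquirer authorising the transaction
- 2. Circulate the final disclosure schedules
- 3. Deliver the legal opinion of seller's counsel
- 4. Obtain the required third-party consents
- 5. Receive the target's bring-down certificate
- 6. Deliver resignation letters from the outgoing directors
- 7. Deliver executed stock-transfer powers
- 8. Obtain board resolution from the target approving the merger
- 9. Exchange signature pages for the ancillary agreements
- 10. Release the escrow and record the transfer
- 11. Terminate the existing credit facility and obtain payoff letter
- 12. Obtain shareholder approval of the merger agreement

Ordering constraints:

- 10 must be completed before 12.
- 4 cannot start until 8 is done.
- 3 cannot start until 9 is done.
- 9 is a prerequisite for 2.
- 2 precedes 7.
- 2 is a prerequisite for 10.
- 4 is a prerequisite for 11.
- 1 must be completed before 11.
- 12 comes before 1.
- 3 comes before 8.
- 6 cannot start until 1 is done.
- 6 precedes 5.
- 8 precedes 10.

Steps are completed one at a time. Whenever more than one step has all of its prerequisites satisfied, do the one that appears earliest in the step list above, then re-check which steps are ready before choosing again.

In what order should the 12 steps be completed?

9 is the only step with nothing outstanding, so it goes first.
Ready: 2 and 3. 2 is listed earlier → 2.
Ready: 3 and 7. 3 is listed earlier → 3.
Now 7 and 8 have their prerequisites met. 7 is listed earlier, so 7 next.
That leaves 8 as the only ready step → 8.
4 and 10 are both available; 4 is listed earlier → 4.
Next only 10 has its prerequisites met → 10.
Next only 12 has its prerequisites met → 12.
1 needed 12, now all done → 1.
Now 6 and 11 have their prerequisites met. 6 is listed earlier, so 6 next.
Ready: 5 and 11. 5 is listed earlier → 5.
11 is the only step now ready → 11.

9, 2, 3, 7, 8, 4, 10, 12, 1, 6, 5, 11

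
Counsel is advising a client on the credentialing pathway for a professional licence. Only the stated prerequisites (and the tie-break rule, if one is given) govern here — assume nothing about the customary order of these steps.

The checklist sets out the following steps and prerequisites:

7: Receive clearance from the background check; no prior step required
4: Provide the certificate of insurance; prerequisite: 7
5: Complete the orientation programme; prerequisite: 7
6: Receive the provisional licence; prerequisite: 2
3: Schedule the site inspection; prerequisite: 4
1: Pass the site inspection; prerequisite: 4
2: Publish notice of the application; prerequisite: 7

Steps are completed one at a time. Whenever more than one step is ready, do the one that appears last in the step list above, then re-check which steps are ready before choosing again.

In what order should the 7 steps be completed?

7, 2, 6, 5, 4, 1, 3

Only 7 has no prerequisites, so it is first.
2, 5 and 4 are all available; 2 is listed later → 2.
6 now also ready, so the ready set is {6, 5, 4}; 6 is listed later → 6.
5 and 4 are both available; 5 is listed later → 5.
That leaves 4 as the only ready step → 4.
Now 1 and 3 have their prerequisites met. 1 is listed later, so 1 next.
3 needed 4, now all done → 3.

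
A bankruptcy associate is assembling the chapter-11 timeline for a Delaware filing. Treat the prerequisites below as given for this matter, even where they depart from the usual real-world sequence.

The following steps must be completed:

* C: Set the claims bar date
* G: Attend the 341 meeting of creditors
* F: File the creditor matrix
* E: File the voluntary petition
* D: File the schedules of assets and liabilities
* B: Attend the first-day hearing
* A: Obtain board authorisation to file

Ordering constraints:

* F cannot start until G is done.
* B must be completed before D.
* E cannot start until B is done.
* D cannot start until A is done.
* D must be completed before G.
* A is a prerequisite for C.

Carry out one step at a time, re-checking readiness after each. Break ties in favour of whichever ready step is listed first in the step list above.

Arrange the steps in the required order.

Nothing is required for B and A. B is listed earlier → B first.
E and A are both available; E is listed earlier → E.
That leaves A as the only ready step → A.
C and D are both available; C is listed earlier → C.
D needed B and A, now all done → D.
G needed D, now all done → G.
F is the only step now ready → F.

B E A C D G F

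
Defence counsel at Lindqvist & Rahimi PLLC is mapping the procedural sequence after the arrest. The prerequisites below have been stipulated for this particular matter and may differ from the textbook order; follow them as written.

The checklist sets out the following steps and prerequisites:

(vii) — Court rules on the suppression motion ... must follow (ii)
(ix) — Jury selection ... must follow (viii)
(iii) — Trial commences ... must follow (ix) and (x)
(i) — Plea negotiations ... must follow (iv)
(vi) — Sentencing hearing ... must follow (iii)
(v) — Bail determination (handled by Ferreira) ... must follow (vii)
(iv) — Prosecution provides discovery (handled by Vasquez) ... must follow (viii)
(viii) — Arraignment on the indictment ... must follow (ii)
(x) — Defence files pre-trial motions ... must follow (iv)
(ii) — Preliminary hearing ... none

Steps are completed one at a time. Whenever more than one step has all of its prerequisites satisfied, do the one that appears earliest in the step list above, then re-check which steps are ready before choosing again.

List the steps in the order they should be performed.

(ii), (vii), (v), (viii), (ix), (iv), (i), (x), (iii), (vi)

(ii) is the only step with nothing outstanding, so it goes first.
Ready: (vii) and (viii). (vii) is listed earlier → (vii).
Ready: (v) and (viii). (v) is listed earlier → (v).
That leaves (viii) as the only ready step → (viii).
(ix) and (iv) are both available; (ix) is listed earlier → (ix).
(iv) needed (viii), now all done → (iv).
Now (i) and (x) have their prerequisites met. (i) is listed earlier, so (i) next.
(x) needed (iv), now all done → (x).
(iii) needed (ix) and (x), now all done → (iii).
(vi) needed (iii), now all done → (vi).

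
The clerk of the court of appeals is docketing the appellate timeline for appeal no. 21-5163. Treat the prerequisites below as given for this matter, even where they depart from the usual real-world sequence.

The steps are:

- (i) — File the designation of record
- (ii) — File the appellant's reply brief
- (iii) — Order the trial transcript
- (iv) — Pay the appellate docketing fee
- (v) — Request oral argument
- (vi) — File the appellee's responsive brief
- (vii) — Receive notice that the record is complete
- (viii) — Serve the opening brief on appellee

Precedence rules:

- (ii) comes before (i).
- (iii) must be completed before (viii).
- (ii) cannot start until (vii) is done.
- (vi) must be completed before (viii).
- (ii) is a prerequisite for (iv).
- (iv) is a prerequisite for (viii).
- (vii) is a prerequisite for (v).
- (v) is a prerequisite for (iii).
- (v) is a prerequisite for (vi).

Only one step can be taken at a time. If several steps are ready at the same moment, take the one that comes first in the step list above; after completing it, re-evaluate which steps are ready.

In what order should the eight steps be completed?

(vii) has no prerequisites → (vii) first.
Now (ii) and (v) have their prerequisites met. (ii) is listed earlier, so (ii) next.
Ready: (i), (iv) and (v). (i) is listed earlier → (i).
Ready: (iv) and (v). (iv) is listed earlier → (iv).
(v) needed (vii), now all done → (v).
(iii) and (vi) are both available; (iii) is listed earlier → (iii).
That leaves (vi) as the only ready step → (vi).
Next only (viii) has its prerequisites met → (viii).

(vii) → (ii) → (i) → (iv) → (v) → (iii) → (vi) → (viii)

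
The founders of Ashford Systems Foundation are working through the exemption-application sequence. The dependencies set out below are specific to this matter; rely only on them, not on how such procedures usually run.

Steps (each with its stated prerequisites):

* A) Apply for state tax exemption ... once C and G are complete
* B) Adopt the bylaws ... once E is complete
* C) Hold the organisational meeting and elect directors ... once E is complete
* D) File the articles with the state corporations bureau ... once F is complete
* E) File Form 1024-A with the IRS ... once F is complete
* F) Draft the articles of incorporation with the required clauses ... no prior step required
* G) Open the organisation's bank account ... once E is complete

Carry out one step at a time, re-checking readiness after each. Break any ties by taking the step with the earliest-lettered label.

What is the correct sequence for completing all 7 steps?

F, D, E, B, C, G, A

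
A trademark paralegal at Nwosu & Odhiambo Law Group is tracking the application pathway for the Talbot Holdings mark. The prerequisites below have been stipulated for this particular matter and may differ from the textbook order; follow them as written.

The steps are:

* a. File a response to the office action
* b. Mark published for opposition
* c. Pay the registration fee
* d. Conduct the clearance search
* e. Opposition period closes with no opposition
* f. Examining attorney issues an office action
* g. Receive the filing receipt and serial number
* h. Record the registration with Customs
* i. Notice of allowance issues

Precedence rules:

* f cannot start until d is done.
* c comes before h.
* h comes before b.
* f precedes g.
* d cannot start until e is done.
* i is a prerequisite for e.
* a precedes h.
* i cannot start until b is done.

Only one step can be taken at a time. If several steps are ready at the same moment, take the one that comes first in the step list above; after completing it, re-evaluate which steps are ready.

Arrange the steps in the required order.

a, c, h, b, i, e, d, f, g

a and c have no prerequisites; a is listed earlier, so a is first.
c is the only step now ready → c.
h needed a and c, now all done → h.
Next only b has its prerequisites met → b.
i needed b, now all done → i.
e needed i, now all done → e.
d is the only step now ready → d.
f needed d, now all done → f.
g needed f, now all done → g.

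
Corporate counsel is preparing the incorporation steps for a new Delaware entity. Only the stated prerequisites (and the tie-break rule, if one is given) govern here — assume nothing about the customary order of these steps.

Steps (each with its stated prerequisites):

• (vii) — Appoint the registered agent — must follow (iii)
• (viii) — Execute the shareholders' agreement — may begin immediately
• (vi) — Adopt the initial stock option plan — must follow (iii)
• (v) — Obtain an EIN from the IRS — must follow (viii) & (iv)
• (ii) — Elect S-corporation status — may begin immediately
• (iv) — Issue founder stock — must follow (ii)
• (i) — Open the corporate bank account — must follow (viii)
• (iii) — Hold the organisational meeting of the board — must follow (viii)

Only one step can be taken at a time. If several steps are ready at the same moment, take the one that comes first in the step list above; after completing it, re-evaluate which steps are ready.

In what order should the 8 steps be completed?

(viii), (ii), (iv), (v), (i), (iii), (vii), (vi)

Nothing is required for (viii) and (ii). (viii) is listed earlier → (viii) first.
Now (ii), (i) and (iii) have their prerequisites met. (ii) is listed earlier, so (ii) next.
(iv), (i) and (iii) are all available; (iv) is listed earlier → (iv).
Now (v), (i) and (iii) have their prerequisites met. (v) is listed earlier, so (v) next.
(i) and (iii) are both available; (i) is listed earlier → (i).
(iii) needed (viii), now all done → (iii).
Now (vii) and (vi) have their prerequisites met. (vii) is listed earlier, so (vii) next.
(vi) is the only step now ready → (vi).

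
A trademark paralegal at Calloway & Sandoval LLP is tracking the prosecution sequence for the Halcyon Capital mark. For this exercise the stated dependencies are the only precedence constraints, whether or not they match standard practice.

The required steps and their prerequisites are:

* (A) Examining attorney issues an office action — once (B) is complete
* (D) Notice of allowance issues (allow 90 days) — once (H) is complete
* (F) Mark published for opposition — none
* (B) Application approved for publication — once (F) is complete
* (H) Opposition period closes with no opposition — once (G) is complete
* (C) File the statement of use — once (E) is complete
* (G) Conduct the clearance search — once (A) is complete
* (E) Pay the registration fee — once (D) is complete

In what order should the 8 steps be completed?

(F) is the only step with nothing outstanding, so it goes first.
(B) needed (F), now all done → (B).
(A) needed (B), now all done → (A).
(G) needed (A), now all done → (G).
Next only (H) has its prerequisites met → (H).
That leaves (D) as the only ready step → (D).
That leaves (E) as the only ready step → (E).
(C) needed (E), now all done → (C).

(F) (B) (A) (G) (H) (D) (E) (C)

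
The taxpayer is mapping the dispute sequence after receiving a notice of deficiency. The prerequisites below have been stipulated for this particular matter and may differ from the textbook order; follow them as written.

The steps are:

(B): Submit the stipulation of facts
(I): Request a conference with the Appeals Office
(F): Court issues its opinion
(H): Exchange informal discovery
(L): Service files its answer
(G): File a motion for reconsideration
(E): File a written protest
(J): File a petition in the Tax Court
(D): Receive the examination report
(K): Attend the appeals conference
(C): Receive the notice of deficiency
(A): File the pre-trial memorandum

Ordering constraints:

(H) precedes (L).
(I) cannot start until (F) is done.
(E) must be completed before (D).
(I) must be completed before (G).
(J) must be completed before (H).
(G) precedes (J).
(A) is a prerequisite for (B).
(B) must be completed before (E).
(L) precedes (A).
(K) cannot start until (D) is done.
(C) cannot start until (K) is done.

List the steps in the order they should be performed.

(F) has no prerequisites → (F) first.
(I) is the only step now ready → (I).
(G) is the only step now ready → (G).
Next only (J) has its prerequisites met → (J).
(H) needed (J), now all done → (H).
(L) needed (H), now all done → (L).
(A) is the only step now ready → (A).
Next only (B) has its prerequisites met → (B).
That leaves (E) as the only ready step → (E).
(D) is the only step now ready → (D).
Next only (K) has its prerequisites met → (K).
(C) needed (K), now all done → (C).

(F), (I), (G), (J), (H), (L), (A), (B), (E), (D), (K), (C)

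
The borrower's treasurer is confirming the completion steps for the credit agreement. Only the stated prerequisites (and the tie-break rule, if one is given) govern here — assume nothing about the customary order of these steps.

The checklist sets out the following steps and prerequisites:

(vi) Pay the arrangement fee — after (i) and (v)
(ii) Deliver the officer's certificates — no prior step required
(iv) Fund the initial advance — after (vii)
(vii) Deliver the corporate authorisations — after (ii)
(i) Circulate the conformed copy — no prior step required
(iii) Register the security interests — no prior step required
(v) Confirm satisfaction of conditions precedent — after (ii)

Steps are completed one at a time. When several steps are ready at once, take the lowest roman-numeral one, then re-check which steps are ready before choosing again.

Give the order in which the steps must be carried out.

(i), (ii), (iii), (v), (vi), (vii), (iv)

Nothing is required for (i), (ii) and (iii). (i) has the earlier label → (i) first.
Ready: (ii) and (iii). (ii) has the earlier label → (ii).
Ready: (iii), (v) and (vii). (iii) has the earlier label → (iii).
(v) and (vii) are both available; (v) has the earlier label → (v).
(vi) and (vii) are both available; (vi) has the earlier label → (vi).
(vii) needed (ii), now all done → (vii).
(iv) needed (vii), now all done → (iv).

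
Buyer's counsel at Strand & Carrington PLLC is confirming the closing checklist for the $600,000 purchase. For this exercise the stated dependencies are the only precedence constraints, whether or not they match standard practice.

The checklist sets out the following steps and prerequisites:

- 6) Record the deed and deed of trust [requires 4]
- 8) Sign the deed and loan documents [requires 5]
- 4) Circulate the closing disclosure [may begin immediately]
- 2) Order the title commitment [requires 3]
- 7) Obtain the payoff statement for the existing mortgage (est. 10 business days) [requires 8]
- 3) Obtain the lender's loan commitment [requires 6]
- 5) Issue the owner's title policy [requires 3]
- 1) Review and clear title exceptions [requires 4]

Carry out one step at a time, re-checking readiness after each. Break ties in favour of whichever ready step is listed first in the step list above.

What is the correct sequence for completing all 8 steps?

4 is the only step with nothing outstanding, so it goes first.
Ready: 6 and 1. 6 is listed earlier → 6.
3 now also ready, so the ready set is {3, 1}; 3 is listed earlier → 3.
2 and 5 now also ready, so the ready set is {2, 5, 1}; 2 is listed earlier → 2.
5 and 1 are both available; 5 is listed earlier → 5.
Now 8 and 1 have their prerequisites met. 8 is listed earlier, so 8 next.
7 now also ready, so the ready set is {7, 1}; 7 is listed earlier → 7.
1 needed 4, now all done → 1.

4, 6, 3, 2, 5, 8, 7, 1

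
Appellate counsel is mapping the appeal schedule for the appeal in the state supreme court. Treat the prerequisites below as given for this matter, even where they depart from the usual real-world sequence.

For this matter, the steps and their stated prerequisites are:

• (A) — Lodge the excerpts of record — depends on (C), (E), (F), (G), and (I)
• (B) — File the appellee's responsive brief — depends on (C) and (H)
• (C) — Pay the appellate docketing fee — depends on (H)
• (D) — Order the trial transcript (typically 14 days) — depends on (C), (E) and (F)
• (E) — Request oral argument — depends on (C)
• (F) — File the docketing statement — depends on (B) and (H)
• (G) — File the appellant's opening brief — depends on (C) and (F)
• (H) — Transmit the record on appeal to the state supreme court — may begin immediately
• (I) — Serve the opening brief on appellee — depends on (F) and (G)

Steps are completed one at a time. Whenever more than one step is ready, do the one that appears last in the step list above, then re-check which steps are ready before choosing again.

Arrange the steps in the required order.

(H), (C), (E), (B), (F), (G), (I), (D), (A)

(H) is the only step with nothing outstanding, so it goes first.
(C) is the only step now ready → (C).
Ready: (E) and (B). (E) is listed later → (E).
(B) needed (H) and (C), now all done → (B).
Next only (F) has its prerequisites met → (F).
Now (G) and (D) have their prerequisites met. (G) is listed later, so (G) next.
(I) now also ready, so the ready set is {(I), (D)}; (I) is listed later → (I).
(A) now also ready, so the ready set is {(D), (A)}; (D) is listed later → (D).
Next only (A) has its prerequisites met → (A).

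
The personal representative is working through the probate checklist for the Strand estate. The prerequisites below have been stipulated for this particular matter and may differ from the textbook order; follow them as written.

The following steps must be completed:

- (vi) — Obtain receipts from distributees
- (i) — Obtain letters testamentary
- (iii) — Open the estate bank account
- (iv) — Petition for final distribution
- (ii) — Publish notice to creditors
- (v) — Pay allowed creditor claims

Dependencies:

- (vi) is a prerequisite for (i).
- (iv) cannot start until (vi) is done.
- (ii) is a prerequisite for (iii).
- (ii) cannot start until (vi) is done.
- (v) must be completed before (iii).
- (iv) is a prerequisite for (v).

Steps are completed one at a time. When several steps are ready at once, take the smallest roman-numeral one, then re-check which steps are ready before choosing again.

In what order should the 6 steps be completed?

(vi) → (i) → (ii) → (iv) → (v) → (iii)

(vi) is the only step with nothing outstanding, so it goes first.
Ready: (i), (ii) and (iv). (i) has the earlier label → (i).
(ii) and (iv) are both available; (ii) has the earlier label → (ii).
Next only (iv) has its prerequisites met → (iv).
(v) is the only step now ready → (v).
That leaves (iii) as the only ready step → (iii).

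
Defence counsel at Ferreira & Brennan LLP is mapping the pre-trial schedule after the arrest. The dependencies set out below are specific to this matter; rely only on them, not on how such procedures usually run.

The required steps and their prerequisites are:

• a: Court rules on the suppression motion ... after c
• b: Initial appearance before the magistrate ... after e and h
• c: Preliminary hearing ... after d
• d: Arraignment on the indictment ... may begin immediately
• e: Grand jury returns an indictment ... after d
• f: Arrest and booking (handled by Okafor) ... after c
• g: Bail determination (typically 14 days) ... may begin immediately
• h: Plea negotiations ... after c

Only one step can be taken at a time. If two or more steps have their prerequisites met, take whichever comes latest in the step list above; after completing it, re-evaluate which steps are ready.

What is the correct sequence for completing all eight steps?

Nothing is required for g and d. g is listed later → g first.
Next only d has its prerequisites met → d.
e and c are both available; e is listed later → e.
Next only c has its prerequisites met → c.
h, f and a are all available; h is listed later → h.
Now f, b and a have their prerequisites met. f is listed later, so f next.
Now b and a have their prerequisites met. b is listed later, so b next.
Next only a has its prerequisites met → a.

g, d, e, c, h, f, b, a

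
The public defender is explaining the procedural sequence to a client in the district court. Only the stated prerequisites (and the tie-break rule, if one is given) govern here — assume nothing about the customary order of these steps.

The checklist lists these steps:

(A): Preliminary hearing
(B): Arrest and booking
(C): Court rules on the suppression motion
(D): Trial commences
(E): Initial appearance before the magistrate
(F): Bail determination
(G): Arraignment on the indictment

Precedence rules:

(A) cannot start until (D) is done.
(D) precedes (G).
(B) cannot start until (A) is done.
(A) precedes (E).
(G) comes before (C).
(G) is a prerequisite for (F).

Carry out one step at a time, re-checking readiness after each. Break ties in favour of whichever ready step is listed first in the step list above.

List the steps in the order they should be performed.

(D), (A), (B), (E), (G), (C), (F)

(D) is the only step with nothing outstanding, so it goes first.
Now (A) and (G) have their prerequisites met. (A) is listed earlier, so (A) next.
Ready: (B), (E) and (G). (B) is listed earlier → (B).
(E) and (G) are both available; (E) is listed earlier → (E).
That leaves (G) as the only ready step → (G).
Now (C) and (F) have their prerequisites met. (C) is listed earlier, so (C) next.
(F) is the only step now ready → (F).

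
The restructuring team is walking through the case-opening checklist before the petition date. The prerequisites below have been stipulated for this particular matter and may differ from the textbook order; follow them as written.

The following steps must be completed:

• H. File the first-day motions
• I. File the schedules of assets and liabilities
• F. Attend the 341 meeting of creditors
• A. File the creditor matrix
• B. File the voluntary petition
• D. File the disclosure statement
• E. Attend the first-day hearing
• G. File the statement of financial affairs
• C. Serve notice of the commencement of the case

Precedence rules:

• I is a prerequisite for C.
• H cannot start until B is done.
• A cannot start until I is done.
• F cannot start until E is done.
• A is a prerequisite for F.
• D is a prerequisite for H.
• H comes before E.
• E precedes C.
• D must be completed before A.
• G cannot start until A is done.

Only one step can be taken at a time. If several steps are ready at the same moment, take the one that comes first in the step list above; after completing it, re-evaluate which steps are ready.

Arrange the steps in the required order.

I, B, D, H, A, E, F, G, C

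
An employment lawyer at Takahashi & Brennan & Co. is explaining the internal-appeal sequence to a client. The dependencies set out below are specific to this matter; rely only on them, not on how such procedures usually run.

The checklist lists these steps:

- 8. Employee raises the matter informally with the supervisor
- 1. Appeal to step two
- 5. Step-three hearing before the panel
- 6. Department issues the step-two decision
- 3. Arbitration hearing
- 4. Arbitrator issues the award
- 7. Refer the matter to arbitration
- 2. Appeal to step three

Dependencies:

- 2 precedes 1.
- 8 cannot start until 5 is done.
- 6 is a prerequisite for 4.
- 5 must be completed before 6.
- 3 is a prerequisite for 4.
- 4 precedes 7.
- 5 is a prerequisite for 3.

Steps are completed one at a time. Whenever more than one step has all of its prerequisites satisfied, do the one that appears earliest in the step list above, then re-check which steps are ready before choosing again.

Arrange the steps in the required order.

5, 8, 6, 3, 4, 7, 2, 1

Nothing is required for 5 and 2. 5 is listed earlier → 5 first.
8, 6 and 3 now also ready, so the ready set is {8, 6, 3, 2}; 8 is listed earlier → 8.
Ready: 6, 3 and 2. 6 is listed earlier → 6.
Now 3 and 2 have their prerequisites met. 3 is listed earlier, so 3 next.
4 and 2 are both available; 4 is listed earlier → 4.
Ready: 7 and 2. 7 is listed earlier → 7.
That leaves 2 as the only ready step → 2.
That leaves 1 as the only ready step → 1.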